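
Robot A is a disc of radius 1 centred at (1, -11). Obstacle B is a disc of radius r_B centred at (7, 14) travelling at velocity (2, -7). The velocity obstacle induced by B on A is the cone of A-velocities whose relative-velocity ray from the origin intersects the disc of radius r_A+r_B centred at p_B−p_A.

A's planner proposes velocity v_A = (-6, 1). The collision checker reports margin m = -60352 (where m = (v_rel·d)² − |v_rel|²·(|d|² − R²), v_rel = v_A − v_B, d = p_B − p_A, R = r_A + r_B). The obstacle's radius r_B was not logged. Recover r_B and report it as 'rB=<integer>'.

m = -60352
d = (6, 25);  v_rel = (-8, 8),  |v_rel|² = 128
v_rel×d = (-8)·(25) − (8)·(6) = -248
since m = R²·128 − (-248)²:  R² = (61504 + -60352) / 128 = 9
R = √9 = 3  ⇒  r_B = 3 − 1 = 2

rB=2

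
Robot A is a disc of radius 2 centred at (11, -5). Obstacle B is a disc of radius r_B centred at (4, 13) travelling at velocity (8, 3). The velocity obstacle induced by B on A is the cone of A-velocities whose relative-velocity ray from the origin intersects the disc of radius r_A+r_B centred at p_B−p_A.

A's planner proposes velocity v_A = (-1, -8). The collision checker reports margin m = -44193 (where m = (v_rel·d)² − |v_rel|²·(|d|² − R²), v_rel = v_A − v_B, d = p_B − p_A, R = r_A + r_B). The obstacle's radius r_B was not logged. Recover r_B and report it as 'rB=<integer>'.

m = -44193
d = (-7, 18);  v_rel = (-9, -11),  |v_rel|² = 202
v_rel×d = (-9)·(18) − (-11)·(-7) = -239
since m = R²·202 − (-239)²:  R² = (57121 + -44193) / 202 = 64
R = √64 = 8  ⇒  r_B = 8 − 2 = 6

rB=6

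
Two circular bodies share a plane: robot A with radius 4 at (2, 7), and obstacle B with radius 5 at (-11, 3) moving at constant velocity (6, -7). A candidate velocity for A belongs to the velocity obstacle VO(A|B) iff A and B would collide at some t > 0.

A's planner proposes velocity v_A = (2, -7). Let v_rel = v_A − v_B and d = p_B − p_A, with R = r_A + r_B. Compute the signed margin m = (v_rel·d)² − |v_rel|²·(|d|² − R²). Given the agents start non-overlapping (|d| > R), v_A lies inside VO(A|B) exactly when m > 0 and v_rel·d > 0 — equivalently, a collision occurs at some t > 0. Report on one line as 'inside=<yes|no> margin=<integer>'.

d = (-13, -4),  |d|² = 185;  R = 4+5 = 9,  c = 185−9² = 104
v_rel = (-4, 0),  |v_rel|² = 16;  v_rel·d = (-4)·(-13) + (0)·(-4) = 52
16·t² − 104·t + 104 = 0  ⇒  m = 52² − 16·104 = 1040
m = 1040 > 0,  v_rel·d = 52 > 0  ⇒  inside

inside=yes margin=1040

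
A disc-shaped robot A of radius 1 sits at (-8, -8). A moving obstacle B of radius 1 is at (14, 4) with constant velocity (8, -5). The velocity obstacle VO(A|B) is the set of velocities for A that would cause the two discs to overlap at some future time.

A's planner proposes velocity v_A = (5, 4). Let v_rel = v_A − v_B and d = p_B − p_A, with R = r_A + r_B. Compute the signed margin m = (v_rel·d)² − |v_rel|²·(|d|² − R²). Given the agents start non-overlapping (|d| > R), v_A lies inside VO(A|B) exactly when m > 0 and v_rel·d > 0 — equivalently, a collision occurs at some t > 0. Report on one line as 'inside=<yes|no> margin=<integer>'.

d = (22, 12),  |d|² = 628;  R = 1+1 = 2,  c = 628−2² = 624
v_rel = (-3, 9),  |v_rel|² = 90;  v_rel·d = (-3)·(22) + (9)·(12) = 42
90·t² − 84·t + 624 = 0  ⇒  m = 42² − 90·624 = -54396
m = -54396 < 0,  v_rel·d = 42 > 0  ⇒  outside

inside=no margin=-54396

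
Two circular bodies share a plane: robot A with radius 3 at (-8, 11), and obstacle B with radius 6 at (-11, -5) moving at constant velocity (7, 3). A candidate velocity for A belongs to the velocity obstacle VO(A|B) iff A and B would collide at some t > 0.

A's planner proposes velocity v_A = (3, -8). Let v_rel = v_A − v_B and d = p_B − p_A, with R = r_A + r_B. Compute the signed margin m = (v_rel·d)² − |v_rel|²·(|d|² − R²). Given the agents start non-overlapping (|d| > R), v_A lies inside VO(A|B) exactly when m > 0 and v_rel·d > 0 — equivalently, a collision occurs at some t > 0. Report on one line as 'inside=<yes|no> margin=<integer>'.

d = (-3, -16),  |d|² = 265;  R = 3+6 = 9,  c = 265−9² = 184
v_rel = (-4, -11),  |v_rel|² = 137;  v_rel·d = (-4)·(-3) + (-11)·(-16) = 188
137·t² − 376·t + 184 = 0  ⇒  m = 188² − 137·184 = 10136
m = 10136 > 0,  v_rel·d = 188 > 0  ⇒  inside

inside=yes margin=10136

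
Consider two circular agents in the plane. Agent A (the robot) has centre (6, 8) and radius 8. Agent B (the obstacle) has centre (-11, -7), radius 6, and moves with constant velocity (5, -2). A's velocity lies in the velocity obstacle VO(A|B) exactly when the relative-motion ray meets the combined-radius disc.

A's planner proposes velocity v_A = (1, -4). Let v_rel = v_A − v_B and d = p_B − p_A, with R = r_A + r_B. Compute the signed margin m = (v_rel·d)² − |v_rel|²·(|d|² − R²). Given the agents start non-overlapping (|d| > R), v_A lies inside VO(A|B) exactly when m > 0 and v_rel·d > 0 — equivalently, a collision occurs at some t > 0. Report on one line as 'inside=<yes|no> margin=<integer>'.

d = (-17, -15),  |d|² = 514;  R = 8+6 = 14,  c = 514−14² = 318
v_rel = (-4, -2),  |v_rel|² = 20;  v_rel·d = (-4)·(-17) + (-2)·(-15) = 98
20·t² − 196·t + 318 = 0  ⇒  m = 98² − 20·318 = 3244
m = 3244 > 0,  v_rel·d = 98 > 0  ⇒  inside

inside=yes margin=3244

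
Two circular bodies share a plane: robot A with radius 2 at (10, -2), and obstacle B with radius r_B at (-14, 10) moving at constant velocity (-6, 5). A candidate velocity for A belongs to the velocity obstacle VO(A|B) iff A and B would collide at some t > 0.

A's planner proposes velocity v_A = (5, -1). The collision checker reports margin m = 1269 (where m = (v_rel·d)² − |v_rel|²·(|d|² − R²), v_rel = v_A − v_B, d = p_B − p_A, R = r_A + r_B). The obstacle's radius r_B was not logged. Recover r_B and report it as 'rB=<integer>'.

m = 1269
d = (-24, 12);  v_rel = (11, -6),  |v_rel|² = 157
v_rel×d = (11)·(12) − (-6)·(-24) = -12
since m = R²·157 − (-12)²:  R² = (144 + 1269) / 157 = 9
R = √9 = 3  ⇒  r_B = 3 − 2 = 1

rB=1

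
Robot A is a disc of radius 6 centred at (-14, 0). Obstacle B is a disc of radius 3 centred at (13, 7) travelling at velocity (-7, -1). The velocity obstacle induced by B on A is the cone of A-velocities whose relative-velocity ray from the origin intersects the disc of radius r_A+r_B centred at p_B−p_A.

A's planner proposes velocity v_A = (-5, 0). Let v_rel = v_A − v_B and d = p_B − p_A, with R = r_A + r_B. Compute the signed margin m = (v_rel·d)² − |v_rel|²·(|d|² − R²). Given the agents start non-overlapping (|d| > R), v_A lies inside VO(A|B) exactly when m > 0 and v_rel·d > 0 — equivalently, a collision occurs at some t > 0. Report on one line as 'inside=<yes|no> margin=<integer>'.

d = (27, 7),  |d|² = 778;  R = 6+3 = 9,  c = 778−9² = 697
v_rel = (2, 1),  |v_rel|² = 5;  v_rel·d = (2)·(27) + (1)·(7) = 61
5·t² − 122·t + 697 = 0  ⇒  m = 61² − 5·697 = 236
m = 236 > 0,  v_rel·d = 61 > 0  ⇒  inside

inside=yes margin=236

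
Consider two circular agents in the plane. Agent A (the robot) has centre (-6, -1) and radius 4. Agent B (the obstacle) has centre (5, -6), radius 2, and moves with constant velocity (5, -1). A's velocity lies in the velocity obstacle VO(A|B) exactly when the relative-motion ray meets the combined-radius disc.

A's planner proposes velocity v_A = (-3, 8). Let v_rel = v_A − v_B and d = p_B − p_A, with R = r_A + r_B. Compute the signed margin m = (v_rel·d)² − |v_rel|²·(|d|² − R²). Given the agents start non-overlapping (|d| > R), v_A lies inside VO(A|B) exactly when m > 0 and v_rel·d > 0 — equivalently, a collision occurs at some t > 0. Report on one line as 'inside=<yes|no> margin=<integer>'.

d = (11, -5),  |d|² = 146;  R = 4+2 = 6,  c = 146−6² = 110
v_rel = (-8, 9),  |v_rel|² = 145;  v_rel·d = (-8)·(11) + (9)·(-5) = -133
145·t² + 266·t + 110 = 0  ⇒  m = (-133)² − 145·110 = 1739
m = 1739 > 0,  v_rel·d = -133 < 0  ⇒  outside

inside=no margin=1739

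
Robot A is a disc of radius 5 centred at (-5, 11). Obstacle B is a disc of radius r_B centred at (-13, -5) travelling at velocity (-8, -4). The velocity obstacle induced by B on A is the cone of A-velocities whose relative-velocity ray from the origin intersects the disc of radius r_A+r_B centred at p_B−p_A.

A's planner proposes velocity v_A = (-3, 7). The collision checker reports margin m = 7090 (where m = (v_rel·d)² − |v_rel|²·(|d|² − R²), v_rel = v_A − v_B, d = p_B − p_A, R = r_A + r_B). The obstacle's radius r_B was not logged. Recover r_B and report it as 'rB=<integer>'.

m = 7090
d = (-8, -16);  v_rel = (5, 11),  |v_rel|² = 146
v_rel×d = (5)·(-16) − (11)·(-8) = 8
since m = R²·146 − 8²:  R² = (64 + 7090) / 146 = 49
R = √49 = 7  ⇒  r_B = 7 − 5 = 2

rB=2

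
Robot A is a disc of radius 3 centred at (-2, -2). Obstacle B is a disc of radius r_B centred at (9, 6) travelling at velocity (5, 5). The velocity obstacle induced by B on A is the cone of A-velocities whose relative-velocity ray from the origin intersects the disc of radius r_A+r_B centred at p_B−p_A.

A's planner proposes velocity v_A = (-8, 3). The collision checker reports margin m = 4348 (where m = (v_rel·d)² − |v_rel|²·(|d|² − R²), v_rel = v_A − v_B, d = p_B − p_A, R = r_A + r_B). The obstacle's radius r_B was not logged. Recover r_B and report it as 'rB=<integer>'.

m = 4348
d = (11, 8);  v_rel = (-13, -2),  |v_rel|² = 173
v_rel×d = (-13)·(8) − (-2)·(11) = -82
since m = R²·173 − (-82)²:  R² = (6724 + 4348) / 173 = 64
R = √64 = 8  ⇒  r_B = 8 − 3 = 5

rB=5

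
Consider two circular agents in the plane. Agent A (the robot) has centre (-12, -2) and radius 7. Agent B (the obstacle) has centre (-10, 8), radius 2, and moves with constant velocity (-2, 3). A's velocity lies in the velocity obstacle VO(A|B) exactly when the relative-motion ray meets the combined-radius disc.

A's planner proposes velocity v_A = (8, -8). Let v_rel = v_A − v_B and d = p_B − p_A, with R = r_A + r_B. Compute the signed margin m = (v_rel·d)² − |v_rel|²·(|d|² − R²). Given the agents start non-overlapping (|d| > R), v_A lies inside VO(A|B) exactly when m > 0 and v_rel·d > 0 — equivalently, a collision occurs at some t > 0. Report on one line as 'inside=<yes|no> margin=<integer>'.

d = (2, 10),  |d|² = 104;  R = 7+2 = 9,  c = 104−9² = 23
v_rel = (10, -11),  |v_rel|² = 221;  v_rel·d = (10)·(2) + (-11)·(10) = -90
221·t² + 180·t + 23 = 0  ⇒  m = (-90)² − 221·23 = 3017
m = 3017 > 0,  v_rel·d = -90 < 0  ⇒  outside

inside=no margin=3017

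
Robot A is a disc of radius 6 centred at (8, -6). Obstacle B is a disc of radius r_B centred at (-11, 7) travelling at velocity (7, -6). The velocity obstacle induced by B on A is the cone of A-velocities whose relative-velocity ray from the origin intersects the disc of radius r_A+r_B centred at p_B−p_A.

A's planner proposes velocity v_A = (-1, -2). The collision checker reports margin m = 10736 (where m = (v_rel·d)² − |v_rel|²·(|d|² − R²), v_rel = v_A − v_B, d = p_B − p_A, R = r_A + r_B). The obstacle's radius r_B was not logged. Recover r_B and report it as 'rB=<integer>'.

m = 10736
d = (-19, 13);  v_rel = (-8, 4),  |v_rel|² = 80
v_rel×d = (-8)·(13) − (4)·(-19) = -28
since m = R²·80 − (-28)²:  R² = (784 + 10736) / 80 = 144
R = √144 = 12  ⇒  r_B = 12 − 6 = 6

rB=6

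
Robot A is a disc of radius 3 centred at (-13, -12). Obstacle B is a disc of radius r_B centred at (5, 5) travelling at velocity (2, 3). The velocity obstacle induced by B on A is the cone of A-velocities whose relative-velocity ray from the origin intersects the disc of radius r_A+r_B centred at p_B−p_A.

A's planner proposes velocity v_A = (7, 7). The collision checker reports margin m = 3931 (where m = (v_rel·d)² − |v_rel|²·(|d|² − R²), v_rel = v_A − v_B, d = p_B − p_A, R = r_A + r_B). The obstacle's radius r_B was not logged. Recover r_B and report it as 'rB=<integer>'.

m = 3931
d = (18, 17);  v_rel = (5, 4),  |v_rel|² = 41
v_rel×d = (5)·(17) − (4)·(18) = 13
since m = R²·41 − 13²:  R² = (169 + 3931) / 41 = 100
R = √100 = 10  ⇒  r_B = 10 − 3 = 7

rB=7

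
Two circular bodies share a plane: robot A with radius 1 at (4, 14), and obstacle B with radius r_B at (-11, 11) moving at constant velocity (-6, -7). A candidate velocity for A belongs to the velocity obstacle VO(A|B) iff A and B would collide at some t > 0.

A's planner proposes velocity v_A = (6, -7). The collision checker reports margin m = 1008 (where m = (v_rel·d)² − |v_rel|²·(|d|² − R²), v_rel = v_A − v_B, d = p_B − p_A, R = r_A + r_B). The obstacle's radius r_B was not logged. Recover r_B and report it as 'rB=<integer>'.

m = 1008
d = (-15, -3);  v_rel = (12, 0),  |v_rel|² = 144
v_rel×d = (12)·(-3) − (0)·(-15) = -36
since m = R²·144 − (-36)²:  R² = (1296 + 1008) / 144 = 16
R = √16 = 4  ⇒  r_B = 4 − 1 = 3

rB=3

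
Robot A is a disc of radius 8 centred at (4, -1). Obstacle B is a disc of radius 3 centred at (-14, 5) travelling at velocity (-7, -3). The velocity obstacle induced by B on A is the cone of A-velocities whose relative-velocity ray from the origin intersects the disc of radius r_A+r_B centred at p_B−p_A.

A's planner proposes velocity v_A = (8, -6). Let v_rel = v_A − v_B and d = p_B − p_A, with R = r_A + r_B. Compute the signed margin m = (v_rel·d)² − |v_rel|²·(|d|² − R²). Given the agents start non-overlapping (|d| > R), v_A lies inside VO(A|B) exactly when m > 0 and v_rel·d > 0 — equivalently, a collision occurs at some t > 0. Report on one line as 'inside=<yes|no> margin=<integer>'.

d = (-18, 6),  |d|² = 360;  R = 8+3 = 11,  c = 360−11² = 239
v_rel = (15, -3),  |v_rel|² = 234;  v_rel·d = (15)·(-18) + (-3)·(6) = -288
234·t² + 576·t + 239 = 0  ⇒  m = (-288)² − 234·239 = 27018
m = 27018 > 0,  v_rel·d = -288 < 0  ⇒  outside

inside=no margin=27018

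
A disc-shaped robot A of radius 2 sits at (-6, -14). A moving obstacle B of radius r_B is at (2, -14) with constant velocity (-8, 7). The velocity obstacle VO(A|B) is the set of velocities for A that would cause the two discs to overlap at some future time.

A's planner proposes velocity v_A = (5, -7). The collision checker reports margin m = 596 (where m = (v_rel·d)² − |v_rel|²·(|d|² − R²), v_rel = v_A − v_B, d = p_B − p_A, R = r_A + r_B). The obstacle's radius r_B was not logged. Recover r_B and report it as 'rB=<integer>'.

m = 596
d = (8, 0);  v_rel = (13, -14),  |v_rel|² = 365
v_rel×d = (13)·(0) − (-14)·(8) = 112
since m = R²·365 − 112²:  R² = (12544 + 596) / 365 = 36
R = √36 = 6  ⇒  r_B = 6 − 2 = 4

rB=4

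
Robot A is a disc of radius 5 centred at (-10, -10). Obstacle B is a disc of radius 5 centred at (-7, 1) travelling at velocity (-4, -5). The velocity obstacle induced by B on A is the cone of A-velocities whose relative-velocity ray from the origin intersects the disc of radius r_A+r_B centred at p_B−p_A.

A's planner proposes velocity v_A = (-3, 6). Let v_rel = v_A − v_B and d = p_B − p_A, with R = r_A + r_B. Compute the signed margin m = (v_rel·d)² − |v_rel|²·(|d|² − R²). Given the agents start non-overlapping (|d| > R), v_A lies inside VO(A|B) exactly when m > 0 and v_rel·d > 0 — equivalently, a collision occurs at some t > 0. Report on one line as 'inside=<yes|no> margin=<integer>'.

d = (3, 11),  |d|² = 130;  R = 5+5 = 10,  c = 130−10² = 30
v_rel = (1, 11),  |v_rel|² = 122;  v_rel·d = (1)·(3) + (11)·(11) = 124
122·t² − 248·t + 30 = 0  ⇒  m = 124² − 122·30 = 11716
m = 11716 > 0,  v_rel·d = 124 > 0  ⇒  inside

inside=yes margin=11716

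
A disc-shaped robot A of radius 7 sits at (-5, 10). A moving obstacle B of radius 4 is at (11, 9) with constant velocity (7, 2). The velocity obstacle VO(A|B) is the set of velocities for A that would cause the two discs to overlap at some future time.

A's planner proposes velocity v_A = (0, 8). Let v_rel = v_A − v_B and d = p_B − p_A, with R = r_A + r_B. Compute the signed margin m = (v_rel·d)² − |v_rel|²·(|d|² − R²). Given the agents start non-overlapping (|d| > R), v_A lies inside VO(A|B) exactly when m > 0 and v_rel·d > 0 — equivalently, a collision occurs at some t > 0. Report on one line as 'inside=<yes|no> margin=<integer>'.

d = (16, -1),  |d|² = 257;  R = 7+4 = 11,  c = 257−11² = 136
v_rel = (-7, 6),  |v_rel|² = 85;  v_rel·d = (-7)·(16) + (6)·(-1) = -118
85·t² + 236·t + 136 = 0  ⇒  m = (-118)² − 85·136 = 2364
m = 2364 > 0,  v_rel·d = -118 < 0  ⇒  outside

inside=no margin=2364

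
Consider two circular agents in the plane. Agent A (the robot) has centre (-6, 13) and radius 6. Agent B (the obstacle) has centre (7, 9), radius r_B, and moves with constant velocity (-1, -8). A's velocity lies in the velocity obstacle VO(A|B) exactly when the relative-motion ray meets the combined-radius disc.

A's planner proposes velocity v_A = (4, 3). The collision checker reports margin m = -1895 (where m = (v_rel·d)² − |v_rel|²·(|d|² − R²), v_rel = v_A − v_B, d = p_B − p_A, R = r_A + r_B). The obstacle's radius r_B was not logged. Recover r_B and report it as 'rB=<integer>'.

m = -1895
d = (13, -4);  v_rel = (5, 11),  |v_rel|² = 146
v_rel×d = (5)·(-4) − (11)·(13) = -163
since m = R²·146 − (-163)²:  R² = (26569 + -1895) / 146 = 169
R = √169 = 13  ⇒  r_B = 13 − 6 = 7

rB=7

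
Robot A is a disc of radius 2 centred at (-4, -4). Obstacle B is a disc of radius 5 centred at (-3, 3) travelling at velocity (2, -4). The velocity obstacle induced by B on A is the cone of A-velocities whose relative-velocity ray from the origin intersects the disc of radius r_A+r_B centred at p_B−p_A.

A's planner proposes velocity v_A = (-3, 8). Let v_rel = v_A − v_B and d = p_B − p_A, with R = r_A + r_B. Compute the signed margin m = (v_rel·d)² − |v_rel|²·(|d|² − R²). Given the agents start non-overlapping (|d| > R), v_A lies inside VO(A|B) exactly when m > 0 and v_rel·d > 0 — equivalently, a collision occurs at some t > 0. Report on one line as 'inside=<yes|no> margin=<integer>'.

d = (1, 7),  |d|² = 50;  R = 2+5 = 7,  c = 50−7² = 1
v_rel = (-5, 12),  |v_rel|² = 169;  v_rel·d = (-5)·(1) + (12)·(7) = 79
169·t² − 158·t + 1 = 0  ⇒  m = 79² − 169·1 = 6072
m = 6072 > 0,  v_rel·d = 79 > 0  ⇒  inside

inside=yes margin=6072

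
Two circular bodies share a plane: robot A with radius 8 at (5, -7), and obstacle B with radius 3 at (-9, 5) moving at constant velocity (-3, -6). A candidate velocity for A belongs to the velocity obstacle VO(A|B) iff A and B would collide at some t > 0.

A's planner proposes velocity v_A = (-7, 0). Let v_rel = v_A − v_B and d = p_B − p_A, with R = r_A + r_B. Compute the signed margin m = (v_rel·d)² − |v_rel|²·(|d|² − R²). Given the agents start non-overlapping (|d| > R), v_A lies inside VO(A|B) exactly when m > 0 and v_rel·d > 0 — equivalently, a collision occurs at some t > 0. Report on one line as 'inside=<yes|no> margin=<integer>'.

d = (-14, 12),  |d|² = 340;  R = 8+3 = 11,  c = 340−11² = 219
v_rel = (-4, 6),  |v_rel|² = 52;  v_rel·d = (-4)·(-14) + (6)·(12) = 128
52·t² − 256·t + 219 = 0  ⇒  m = 128² − 52·219 = 4996
m = 4996 > 0,  v_rel·d = 128 > 0  ⇒  inside

inside=yes margin=4996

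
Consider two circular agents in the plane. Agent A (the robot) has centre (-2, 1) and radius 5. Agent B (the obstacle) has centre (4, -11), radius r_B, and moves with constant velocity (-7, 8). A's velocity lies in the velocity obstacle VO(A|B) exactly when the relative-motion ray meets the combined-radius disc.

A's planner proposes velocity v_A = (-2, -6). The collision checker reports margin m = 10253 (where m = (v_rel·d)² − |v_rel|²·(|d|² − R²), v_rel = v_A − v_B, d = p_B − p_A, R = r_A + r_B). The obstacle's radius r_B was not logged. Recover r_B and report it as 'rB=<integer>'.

m = 10253
d = (6, -12);  v_rel = (5, -14),  |v_rel|² = 221
v_rel×d = (5)·(-12) − (-14)·(6) = 24
since m = R²·221 − 24²:  R² = (576 + 10253) / 221 = 49
R = √49 = 7  ⇒  r_B = 7 − 5 = 2

rB=2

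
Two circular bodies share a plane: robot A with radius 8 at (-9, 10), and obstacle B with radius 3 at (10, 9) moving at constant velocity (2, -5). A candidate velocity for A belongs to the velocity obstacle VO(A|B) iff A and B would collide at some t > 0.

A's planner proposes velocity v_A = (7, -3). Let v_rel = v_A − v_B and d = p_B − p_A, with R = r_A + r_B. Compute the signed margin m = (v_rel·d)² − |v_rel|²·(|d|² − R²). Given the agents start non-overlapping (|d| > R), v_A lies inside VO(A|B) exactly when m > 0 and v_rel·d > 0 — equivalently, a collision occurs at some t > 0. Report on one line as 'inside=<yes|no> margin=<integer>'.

d = (19, -1),  |d|² = 362;  R = 8+3 = 11,  c = 362−11² = 241
v_rel = (5, 2),  |v_rel|² = 29;  v_rel·d = (5)·(19) + (2)·(-1) = 93
29·t² − 186·t + 241 = 0  ⇒  m = 93² − 29·241 = 1660
m = 1660 > 0,  v_rel·d = 93 > 0  ⇒  inside

inside=yes margin=1660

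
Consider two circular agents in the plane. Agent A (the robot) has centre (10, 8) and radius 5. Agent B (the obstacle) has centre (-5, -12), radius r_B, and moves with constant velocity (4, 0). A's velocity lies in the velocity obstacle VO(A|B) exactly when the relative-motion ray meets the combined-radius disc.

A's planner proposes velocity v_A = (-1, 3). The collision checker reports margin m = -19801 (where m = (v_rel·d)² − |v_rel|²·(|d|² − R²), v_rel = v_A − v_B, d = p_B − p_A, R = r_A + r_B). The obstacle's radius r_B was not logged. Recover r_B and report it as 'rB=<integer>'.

m = -19801
d = (-15, -20);  v_rel = (-5, 3),  |v_rel|² = 34
v_rel×d = (-5)·(-20) − (3)·(-15) = 145
since m = R²·34 − 145²:  R² = (21025 + -19801) / 34 = 36
R = √36 = 6  ⇒  r_B = 6 − 5 = 1

rB=1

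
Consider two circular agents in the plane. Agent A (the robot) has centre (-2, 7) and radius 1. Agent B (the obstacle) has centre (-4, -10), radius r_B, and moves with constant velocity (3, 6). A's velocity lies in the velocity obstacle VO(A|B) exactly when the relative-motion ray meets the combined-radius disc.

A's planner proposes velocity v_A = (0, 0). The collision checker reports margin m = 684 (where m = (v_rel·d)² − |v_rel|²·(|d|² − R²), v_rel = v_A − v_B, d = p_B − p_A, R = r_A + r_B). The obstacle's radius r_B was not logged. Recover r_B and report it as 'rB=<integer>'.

m = 684
d = (-2, -17);  v_rel = (-3, -6),  |v_rel|² = 45
v_rel×d = (-3)·(-17) − (-6)·(-2) = 39
since m = R²·45 − 39²:  R² = (1521 + 684) / 45 = 49
R = √49 = 7  ⇒  r_B = 7 − 1 = 6

rB=6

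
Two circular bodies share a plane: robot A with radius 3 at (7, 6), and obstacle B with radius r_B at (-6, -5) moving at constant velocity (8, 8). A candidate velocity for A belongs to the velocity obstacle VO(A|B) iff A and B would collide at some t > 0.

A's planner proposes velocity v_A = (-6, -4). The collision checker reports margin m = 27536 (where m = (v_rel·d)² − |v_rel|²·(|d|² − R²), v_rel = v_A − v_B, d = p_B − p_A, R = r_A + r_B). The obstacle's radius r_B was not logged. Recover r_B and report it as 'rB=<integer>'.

m = 27536
d = (-13, -11);  v_rel = (-14, -12),  |v_rel|² = 340
v_rel×d = (-14)·(-11) − (-12)·(-13) = -2
since m = R²·340 − (-2)²:  R² = (4 + 27536) / 340 = 81
R = √81 = 9  ⇒  r_B = 9 − 3 = 6

rB=6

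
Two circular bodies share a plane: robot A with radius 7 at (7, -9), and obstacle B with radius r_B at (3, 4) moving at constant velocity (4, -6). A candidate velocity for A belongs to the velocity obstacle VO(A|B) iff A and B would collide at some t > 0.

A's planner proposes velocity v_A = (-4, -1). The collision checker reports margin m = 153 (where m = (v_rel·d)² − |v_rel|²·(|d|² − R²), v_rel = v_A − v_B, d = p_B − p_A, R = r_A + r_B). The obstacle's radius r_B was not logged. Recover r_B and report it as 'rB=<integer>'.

m = 153
d = (-4, 13);  v_rel = (-8, 5),  |v_rel|² = 89
v_rel×d = (-8)·(13) − (5)·(-4) = -84
since m = R²·89 − (-84)²:  R² = (7056 + 153) / 89 = 81
R = √81 = 9  ⇒  r_B = 9 − 7 = 2

rB=2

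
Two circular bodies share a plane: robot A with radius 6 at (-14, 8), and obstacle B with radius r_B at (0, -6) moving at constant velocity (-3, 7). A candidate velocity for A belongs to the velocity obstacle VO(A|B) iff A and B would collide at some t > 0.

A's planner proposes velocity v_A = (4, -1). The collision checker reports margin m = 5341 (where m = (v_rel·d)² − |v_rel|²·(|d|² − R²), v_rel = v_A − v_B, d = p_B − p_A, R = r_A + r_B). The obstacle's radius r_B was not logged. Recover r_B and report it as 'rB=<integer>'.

m = 5341
d = (14, -14);  v_rel = (7, -8),  |v_rel|² = 113
v_rel×d = (7)·(-14) − (-8)·(14) = 14
since m = R²·113 − 14²:  R² = (196 + 5341) / 113 = 49
R = √49 = 7  ⇒  r_B = 7 − 6 = 1

rB=1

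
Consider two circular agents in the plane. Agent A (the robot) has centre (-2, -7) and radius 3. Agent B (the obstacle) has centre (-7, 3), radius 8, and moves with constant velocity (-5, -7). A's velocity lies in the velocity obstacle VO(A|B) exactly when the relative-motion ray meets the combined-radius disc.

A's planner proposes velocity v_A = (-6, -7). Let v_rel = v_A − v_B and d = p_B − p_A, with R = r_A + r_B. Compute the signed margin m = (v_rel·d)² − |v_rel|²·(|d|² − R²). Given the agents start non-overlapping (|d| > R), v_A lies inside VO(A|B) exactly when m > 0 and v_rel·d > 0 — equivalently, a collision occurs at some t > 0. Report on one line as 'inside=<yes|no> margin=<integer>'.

d = (-5, 10),  |d|² = 125;  R = 3+8 = 11,  c = 125−11² = 4
v_rel = (-1, 0),  |v_rel|² = 1;  v_rel·d = (-1)·(-5) + (0)·(10) = 5
1·t² − 10·t + 4 = 0  ⇒  m = 5² − 1·4 = 21
m = 21 > 0,  v_rel·d = 5 > 0  ⇒  inside

inside=yes margin=21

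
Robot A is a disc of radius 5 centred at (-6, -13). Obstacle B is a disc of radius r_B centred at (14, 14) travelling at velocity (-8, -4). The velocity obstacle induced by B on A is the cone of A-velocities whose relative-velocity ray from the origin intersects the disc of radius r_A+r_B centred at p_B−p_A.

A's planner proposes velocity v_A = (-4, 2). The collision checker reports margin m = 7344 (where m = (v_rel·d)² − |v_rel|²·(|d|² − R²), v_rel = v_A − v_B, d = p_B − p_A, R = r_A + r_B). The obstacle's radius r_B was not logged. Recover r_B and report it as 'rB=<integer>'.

m = 7344
d = (20, 27);  v_rel = (4, 6),  |v_rel|² = 52
v_rel×d = (4)·(27) − (6)·(20) = -12
since m = R²·52 − (-12)²:  R² = (144 + 7344) / 52 = 144
R = √144 = 12  ⇒  r_B = 12 − 5 = 7

rB=7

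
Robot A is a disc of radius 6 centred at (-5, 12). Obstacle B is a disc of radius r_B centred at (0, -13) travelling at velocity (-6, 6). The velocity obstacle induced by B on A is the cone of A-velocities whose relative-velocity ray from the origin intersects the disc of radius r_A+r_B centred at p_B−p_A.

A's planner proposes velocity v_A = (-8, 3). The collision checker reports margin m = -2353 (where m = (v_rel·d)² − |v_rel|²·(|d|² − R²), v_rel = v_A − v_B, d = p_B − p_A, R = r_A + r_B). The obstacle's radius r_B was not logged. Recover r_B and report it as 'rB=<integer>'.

m = -2353
d = (5, -25);  v_rel = (-2, -3),  |v_rel|² = 13
v_rel×d = (-2)·(-25) − (-3)·(5) = 65
since m = R²·13 − 65²:  R² = (4225 + -2353) / 13 = 144
R = √144 = 12  ⇒  r_B = 12 − 6 = 6

rB=6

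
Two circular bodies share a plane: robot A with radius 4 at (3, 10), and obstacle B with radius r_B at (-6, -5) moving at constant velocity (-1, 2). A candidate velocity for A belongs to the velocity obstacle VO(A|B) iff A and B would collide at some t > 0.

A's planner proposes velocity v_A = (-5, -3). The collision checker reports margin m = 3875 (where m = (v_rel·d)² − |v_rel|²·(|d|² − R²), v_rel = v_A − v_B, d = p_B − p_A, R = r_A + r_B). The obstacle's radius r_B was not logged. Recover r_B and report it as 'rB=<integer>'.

m = 3875
d = (-9, -15);  v_rel = (-4, -5),  |v_rel|² = 41
v_rel×d = (-4)·(-15) − (-5)·(-9) = 15
since m = R²·41 − 15²:  R² = (225 + 3875) / 41 = 100
R = √100 = 10  ⇒  r_B = 10 − 4 = 6

rB=6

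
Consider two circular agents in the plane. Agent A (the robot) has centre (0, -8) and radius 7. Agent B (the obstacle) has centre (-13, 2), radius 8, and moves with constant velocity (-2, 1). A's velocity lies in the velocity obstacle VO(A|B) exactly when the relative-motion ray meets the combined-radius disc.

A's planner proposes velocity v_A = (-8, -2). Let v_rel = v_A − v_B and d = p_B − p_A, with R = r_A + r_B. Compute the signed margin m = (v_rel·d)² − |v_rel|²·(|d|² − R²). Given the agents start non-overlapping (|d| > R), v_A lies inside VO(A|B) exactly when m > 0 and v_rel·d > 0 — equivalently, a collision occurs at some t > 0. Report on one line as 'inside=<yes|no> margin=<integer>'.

d = (-13, 10),  |d|² = 269;  R = 7+8 = 15,  c = 269−15² = 44
v_rel = (-6, -3),  |v_rel|² = 45;  v_rel·d = (-6)·(-13) + (-3)·(10) = 48
45·t² − 96·t + 44 = 0  ⇒  m = 48² − 45·44 = 324
m = 324 > 0,  v_rel·d = 48 > 0  ⇒  inside

inside=yes margin=324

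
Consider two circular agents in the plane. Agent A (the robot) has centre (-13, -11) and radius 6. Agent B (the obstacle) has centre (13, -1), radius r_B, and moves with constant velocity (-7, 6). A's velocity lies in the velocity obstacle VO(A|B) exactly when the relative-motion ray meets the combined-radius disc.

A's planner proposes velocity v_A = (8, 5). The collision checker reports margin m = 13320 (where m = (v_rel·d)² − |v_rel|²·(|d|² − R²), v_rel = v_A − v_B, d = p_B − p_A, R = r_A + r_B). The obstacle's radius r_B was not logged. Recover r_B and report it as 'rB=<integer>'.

m = 13320
d = (26, 10);  v_rel = (15, -1),  |v_rel|² = 226
v_rel×d = (15)·(10) − (-1)·(26) = 176
since m = R²·226 − 176²:  R² = (30976 + 13320) / 226 = 196
R = √196 = 14  ⇒  r_B = 14 − 6 = 8

rB=8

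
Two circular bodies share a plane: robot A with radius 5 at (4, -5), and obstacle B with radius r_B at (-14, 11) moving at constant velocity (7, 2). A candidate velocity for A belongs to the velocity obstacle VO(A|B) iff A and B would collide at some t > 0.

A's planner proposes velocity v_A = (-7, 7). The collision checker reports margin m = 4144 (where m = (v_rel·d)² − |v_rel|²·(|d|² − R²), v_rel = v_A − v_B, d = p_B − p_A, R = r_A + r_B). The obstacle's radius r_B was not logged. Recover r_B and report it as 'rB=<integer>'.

m = 4144
d = (-18, 16);  v_rel = (-14, 5),  |v_rel|² = 221
v_rel×d = (-14)·(16) − (5)·(-18) = -134
since m = R²·221 − (-134)²:  R² = (17956 + 4144) / 221 = 100
R = √100 = 10  ⇒  r_B = 10 − 5 = 5

rB=5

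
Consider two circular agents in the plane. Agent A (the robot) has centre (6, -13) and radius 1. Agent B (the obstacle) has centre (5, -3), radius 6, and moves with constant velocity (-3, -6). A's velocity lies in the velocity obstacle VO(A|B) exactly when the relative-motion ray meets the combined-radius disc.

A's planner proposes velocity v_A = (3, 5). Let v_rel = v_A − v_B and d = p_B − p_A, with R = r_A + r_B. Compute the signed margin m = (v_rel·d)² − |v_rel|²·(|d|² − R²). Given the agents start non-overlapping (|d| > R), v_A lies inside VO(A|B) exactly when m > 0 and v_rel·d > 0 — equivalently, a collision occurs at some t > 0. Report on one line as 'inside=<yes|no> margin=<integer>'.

d = (-1, 10),  |d|² = 101;  R = 1+6 = 7,  c = 101−7² = 52
v_rel = (6, 11),  |v_rel|² = 157;  v_rel·d = (6)·(-1) + (11)·(10) = 104
157·t² − 208·t + 52 = 0  ⇒  m = 104² − 157·52 = 2652
m = 2652 > 0,  v_rel·d = 104 > 0  ⇒  inside

inside=yes margin=2652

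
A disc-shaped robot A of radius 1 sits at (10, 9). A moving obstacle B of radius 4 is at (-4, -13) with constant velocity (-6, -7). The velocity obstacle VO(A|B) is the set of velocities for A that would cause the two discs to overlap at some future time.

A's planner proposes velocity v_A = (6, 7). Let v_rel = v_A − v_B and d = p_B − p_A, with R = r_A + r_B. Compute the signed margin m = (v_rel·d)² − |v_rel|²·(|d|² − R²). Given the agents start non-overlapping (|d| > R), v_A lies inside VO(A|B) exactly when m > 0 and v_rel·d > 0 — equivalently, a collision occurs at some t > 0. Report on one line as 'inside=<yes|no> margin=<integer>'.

d = (-14, -22),  |d|² = 680;  R = 1+4 = 5,  c = 680−5² = 655
v_rel = (12, 14),  |v_rel|² = 340;  v_rel·d = (12)·(-14) + (14)·(-22) = -476
340·t² + 952·t + 655 = 0  ⇒  m = (-476)² − 340·655 = 3876
m = 3876 > 0,  v_rel·d = -476 < 0  ⇒  outside

inside=no margin=3876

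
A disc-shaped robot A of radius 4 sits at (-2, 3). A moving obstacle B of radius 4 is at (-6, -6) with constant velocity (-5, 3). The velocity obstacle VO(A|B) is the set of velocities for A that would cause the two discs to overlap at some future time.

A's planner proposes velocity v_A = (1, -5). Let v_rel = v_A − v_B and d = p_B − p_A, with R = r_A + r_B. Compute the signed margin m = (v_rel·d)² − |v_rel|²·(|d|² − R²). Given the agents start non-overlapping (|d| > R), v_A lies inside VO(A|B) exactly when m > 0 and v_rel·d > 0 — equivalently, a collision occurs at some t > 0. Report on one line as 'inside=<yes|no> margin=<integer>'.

d = (-4, -9),  |d|² = 97;  R = 4+4 = 8,  c = 97−8² = 33
v_rel = (6, -8),  |v_rel|² = 100;  v_rel·d = (6)·(-4) + (-8)·(-9) = 48
100·t² − 96·t + 33 = 0  ⇒  m = 48² − 100·33 = -996
m = -996 < 0,  v_rel·d = 48 > 0  ⇒  outside

inside=no margin=-996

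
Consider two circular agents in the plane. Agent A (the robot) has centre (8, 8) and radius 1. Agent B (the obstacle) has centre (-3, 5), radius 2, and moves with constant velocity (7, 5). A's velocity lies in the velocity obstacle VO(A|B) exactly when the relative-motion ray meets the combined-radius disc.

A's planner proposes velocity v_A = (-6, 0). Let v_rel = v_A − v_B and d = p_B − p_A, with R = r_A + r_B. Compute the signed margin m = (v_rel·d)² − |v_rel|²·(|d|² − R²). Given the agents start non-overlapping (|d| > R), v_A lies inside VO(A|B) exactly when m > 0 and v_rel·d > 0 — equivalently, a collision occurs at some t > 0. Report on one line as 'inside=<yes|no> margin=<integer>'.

d = (-11, -3),  |d|² = 130;  R = 1+2 = 3,  c = 130−3² = 121
v_rel = (-13, -5),  |v_rel|² = 194;  v_rel·d = (-13)·(-11) + (-5)·(-3) = 158
194·t² − 316·t + 121 = 0  ⇒  m = 158² − 194·121 = 1490
m = 1490 > 0,  v_rel·d = 158 > 0  ⇒  inside

inside=yes margin=1490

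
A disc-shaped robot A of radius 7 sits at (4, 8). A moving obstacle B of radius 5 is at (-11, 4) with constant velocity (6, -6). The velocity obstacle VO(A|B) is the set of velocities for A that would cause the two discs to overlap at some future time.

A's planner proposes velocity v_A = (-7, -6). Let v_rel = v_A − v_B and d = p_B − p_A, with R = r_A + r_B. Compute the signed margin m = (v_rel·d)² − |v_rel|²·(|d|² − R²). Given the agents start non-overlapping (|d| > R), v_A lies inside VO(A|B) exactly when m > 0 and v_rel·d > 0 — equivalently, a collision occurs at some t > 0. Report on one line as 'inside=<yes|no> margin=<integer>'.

d = (-15, -4),  |d|² = 241;  R = 7+5 = 12,  c = 241−12² = 97
v_rel = (-13, 0),  |v_rel|² = 169;  v_rel·d = (-13)·(-15) + (0)·(-4) = 195
169·t² − 390·t + 97 = 0  ⇒  m = 195² − 169·97 = 21632
m = 21632 > 0,  v_rel·d = 195 > 0  ⇒  inside

inside=yes margin=21632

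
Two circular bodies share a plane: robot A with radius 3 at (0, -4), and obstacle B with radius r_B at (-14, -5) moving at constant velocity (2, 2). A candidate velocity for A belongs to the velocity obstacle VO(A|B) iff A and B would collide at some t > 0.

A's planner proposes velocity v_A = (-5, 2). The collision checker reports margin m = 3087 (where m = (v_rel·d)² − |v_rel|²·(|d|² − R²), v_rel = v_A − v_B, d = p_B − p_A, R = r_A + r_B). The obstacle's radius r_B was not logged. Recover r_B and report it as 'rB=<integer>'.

m = 3087
d = (-14, -1);  v_rel = (-7, 0),  |v_rel|² = 49
v_rel×d = (-7)·(-1) − (0)·(-14) = 7
since m = R²·49 − 7²:  R² = (49 + 3087) / 49 = 64
R = √64 = 8  ⇒  r_B = 8 − 3 = 5

rB=5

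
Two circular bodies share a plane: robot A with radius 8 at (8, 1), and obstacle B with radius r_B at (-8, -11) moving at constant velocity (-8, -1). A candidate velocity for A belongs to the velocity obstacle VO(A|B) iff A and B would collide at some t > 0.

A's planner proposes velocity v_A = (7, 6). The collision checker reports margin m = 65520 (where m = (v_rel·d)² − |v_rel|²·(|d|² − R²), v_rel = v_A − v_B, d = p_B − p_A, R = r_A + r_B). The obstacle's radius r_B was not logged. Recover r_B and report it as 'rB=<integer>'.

m = 65520
d = (-16, -12);  v_rel = (15, 7),  |v_rel|² = 274
v_rel×d = (15)·(-12) − (7)·(-16) = -68
since m = R²·274 − (-68)²:  R² = (4624 + 65520) / 274 = 256
R = √256 = 16  ⇒  r_B = 16 − 8 = 8

rB=8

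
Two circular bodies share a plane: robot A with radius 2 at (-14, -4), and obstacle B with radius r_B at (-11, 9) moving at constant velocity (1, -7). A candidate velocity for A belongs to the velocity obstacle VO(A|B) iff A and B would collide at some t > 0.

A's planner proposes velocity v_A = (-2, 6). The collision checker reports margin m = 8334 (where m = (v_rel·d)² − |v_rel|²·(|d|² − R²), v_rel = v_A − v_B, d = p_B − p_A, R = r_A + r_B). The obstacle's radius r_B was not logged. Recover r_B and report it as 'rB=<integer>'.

m = 8334
d = (3, 13);  v_rel = (-3, 13),  |v_rel|² = 178
v_rel×d = (-3)·(13) − (13)·(3) = -78
since m = R²·178 − (-78)²:  R² = (6084 + 8334) / 178 = 81
R = √81 = 9  ⇒  r_B = 9 − 2 = 7

rB=7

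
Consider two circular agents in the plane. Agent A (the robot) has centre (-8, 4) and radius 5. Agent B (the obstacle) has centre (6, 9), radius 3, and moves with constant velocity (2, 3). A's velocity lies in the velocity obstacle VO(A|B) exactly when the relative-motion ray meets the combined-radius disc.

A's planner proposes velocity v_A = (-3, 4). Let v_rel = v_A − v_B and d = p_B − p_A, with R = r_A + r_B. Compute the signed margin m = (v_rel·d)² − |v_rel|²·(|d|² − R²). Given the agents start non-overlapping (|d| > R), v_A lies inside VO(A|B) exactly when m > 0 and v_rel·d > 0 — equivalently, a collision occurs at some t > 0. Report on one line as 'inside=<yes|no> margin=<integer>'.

d = (14, 5),  |d|² = 221;  R = 5+3 = 8,  c = 221−8² = 157
v_rel = (-5, 1),  |v_rel|² = 26;  v_rel·d = (-5)·(14) + (1)·(5) = -65
26·t² + 130·t + 157 = 0  ⇒  m = (-65)² − 26·157 = 143
m = 143 > 0,  v_rel·d = -65 < 0  ⇒  outside

inside=no margin=143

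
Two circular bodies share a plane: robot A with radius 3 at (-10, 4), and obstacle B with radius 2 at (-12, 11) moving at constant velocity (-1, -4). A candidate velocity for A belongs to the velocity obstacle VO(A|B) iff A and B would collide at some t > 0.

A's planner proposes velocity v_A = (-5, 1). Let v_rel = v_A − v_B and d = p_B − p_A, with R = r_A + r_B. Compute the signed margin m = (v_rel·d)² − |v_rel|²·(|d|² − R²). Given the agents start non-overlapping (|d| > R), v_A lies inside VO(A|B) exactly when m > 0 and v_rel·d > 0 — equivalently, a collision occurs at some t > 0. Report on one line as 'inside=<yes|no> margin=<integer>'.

d = (-2, 7),  |d|² = 53;  R = 3+2 = 5,  c = 53−5² = 28
v_rel = (-4, 5),  |v_rel|² = 41;  v_rel·d = (-4)·(-2) + (5)·(7) = 43
41·t² − 86·t + 28 = 0  ⇒  m = 43² − 41·28 = 701
m = 701 > 0,  v_rel·d = 43 > 0  ⇒  inside

inside=yes margin=701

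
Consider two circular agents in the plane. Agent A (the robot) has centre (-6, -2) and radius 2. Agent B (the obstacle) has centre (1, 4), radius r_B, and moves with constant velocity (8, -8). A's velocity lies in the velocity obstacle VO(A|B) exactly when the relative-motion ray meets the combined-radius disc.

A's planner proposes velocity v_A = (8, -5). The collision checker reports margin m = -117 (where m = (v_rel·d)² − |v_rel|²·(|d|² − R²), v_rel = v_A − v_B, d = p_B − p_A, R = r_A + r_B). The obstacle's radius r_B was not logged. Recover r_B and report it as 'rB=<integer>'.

m = -117
d = (7, 6);  v_rel = (0, 3),  |v_rel|² = 9
v_rel×d = (0)·(6) − (3)·(7) = -21
since m = R²·9 − (-21)²:  R² = (441 + -117) / 9 = 36
R = √36 = 6  ⇒  r_B = 6 − 2 = 4

rB=4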